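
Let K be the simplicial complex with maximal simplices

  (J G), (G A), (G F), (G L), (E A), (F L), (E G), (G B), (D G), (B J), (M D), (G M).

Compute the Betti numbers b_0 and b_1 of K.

b_0 = 1, b_1 = 4.

Take the total order A < B < D < E < F < G < J < L < M on the vertex set. Then K (dimension 1) consists of the simplices:

  0-simplices (9): A, B, D, E, F, G, J, L, M
  1-simplices (12): AE, AG, BG, BJ, DG, DM, EG, FG, FL, GJ, GL, GM

Hence C_0 ≅ Z^9, C_1 ≅ Z^12.

The boundary map ∂_1: C_1 → C_0 maps an edge to its endpoints' difference, ∂[p,q] = q − p. For instance
  ∂FG = G − F.
The 9×12 boundary matrix has rank 8 and Smith normal form diag(1,1,1,1,1,1,1,1).

Now H_k = ker ∂_k / im ∂_{k+1}, so:

  H_0: rank C_0 − rank ∂_1 = 9 − 8 = 1, and the invariant factors of ∂_1 are all 1, so H_0 ≅ Z.
  H_1: rank ker ∂_1 − rank ∂_2 = (12 − 8) − 0 = 4, and there is no ∂_2, so H_1 ≅ Z^4.

Hence the Betti numbers are b_0 = 1, b_1 = 4.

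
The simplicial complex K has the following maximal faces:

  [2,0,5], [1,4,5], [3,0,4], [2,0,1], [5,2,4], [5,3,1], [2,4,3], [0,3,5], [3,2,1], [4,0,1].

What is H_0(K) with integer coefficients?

Take the total order 0 < 1 < 2 < 3 < 4 < 5 on the vertex set. Then K (dimension 2) consists of the simplices:

  0-simplices (6): [0], [1], [2], [3], [4], [5]
  1-simplices (15): [0,1], [0,2], [0,3], [0,4], [0,5], [1,2], [1,3], [1,4], [1,5], [2,3], [2,4], [2,5], [3,4], [3,5], [4,5]
  2-simplices (10): [0,1,2], [0,1,4], [0,2,5], [0,3,4], [0,3,5], [1,2,3], [1,3,5], [1,4,5], [2,3,4], [2,4,5]

giving chain groups C_0 ≅ Z^6, C_1 ≅ Z^15, C_2 ≅ Z^10.

∂_1: C_1 → C_0 is given by ∂[p,q] = [q] − [p]. For instance
  ∂[0,1] = [1] − [0].
The 6×15 boundary matrix has rank 5 and Smith normal form diag(1,1,1,1,1).

Boundary ∂_2: C_2 → C_1 sends each 2-simplex [p,q,r] to [q,r] − [p,r] + [p,q]. For instance
  ∂[0,1,2] = [1,2] − [0,2] + [0,1],
  ∂[0,3,4] = [3,4] − [0,4] + [0,3].
As a 15×10 matrix over Z this has rank 10, with invariant factors (1,1,1,1,1,1,1,1,1,2).

Computing H_k = (kernel of ∂_k) / (image of ∂_{k+1}):

  H_0: rank C_0 − rank ∂_1 = 6 − 5 = 1, and the invariant factors of ∂_1 are all 1, so H_0 ≅ Z.

(K is a triangulation of the real projective plane RP^2.)

H_0 = Z.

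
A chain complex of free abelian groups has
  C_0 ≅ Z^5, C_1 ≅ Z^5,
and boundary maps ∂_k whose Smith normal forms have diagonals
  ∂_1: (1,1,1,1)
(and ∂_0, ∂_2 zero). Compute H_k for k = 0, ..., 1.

H_0 = Z,  H_1 = Z.

H_0: b_0 = 5 − 0 − 4 = 1; torsion from ∂_1 factors > 1: none. So H_0 = Z.
H_1: b_1 = 5 − 4 − 0 = 1; torsion from ∂_2 factors > 1: none. So H_1 = Z.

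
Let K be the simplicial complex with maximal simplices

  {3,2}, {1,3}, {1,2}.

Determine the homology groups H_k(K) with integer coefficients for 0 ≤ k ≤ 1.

Order the vertices as 1 < 2 < 3. Listing each simplex with vertices in this order, K has dimension 1 with simplices:

  0-simplices (3): [1], [2], [3]
  1-simplices (3): [1,2], [1,3], [2,3]

so the chain groups are C_0 ≅ Z^3, C_1 ≅ Z^3.

Boundary ∂_1: C_1 → C_0 is given by ∂[p,q] = [q] − [p].
As a 3×3 matrix over Z this has rank 2, with invariant factors (1,1).

From H_k ≅ ker(∂_k) / im(∂_{k+1}) we obtain:

  H_0: rank C_0 − rank ∂_1 = 3 − 2 = 1, and the invariant factors of ∂_1 are all 1, so H_0 ≅ Z.
  H_1: rank ker ∂_1 − rank ∂_2 = (3 − 2) − 0 = 1, and there is no ∂_2, so H_1 ≅ Z.

H_0 ≅ Z,  H_1 ≅ Z.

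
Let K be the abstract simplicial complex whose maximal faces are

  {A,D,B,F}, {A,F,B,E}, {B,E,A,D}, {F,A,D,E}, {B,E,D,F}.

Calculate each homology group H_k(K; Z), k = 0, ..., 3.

H_0 = Z,  H_1 = 0,  H_2 = 0,  H_3 = Z.

Order the vertices as A < B < D < E < F. Listing each simplex with vertices in this order, K has dimension 3 with simplices:

  0-simplices (5): A, B, D, E, F
  1-simplices (10): AB, AD, AE, AF, BD, BE, BF, DE, DF, EF
  2-simplices (10): ABD, ABE, ABF, ADE, ADF, AEF, BDE, BDF, BEF, DEF
  3-simplices (5): ABDE, ABDF, ABEF, ADEF, BDEF

so the chain groups are C_0 ≅ Z^5, C_1 ≅ Z^10, C_2 ≅ Z^10, C_3 ≅ Z^5.

The boundary map ∂_1: C_1 → C_0 is given by ∂[p,q] = [q] − [p]. For instance
  ∂DE = E − D.
The 5×10 boundary matrix has rank 4 and Smith normal form diag(1,1,1,1).

Boundary ∂_2: C_2 → C_1 acts by ∂[p,q,r] = [q,r] − [p,r] + [p,q]. For instance
  ∂BDF = DF − BF + BD,
  ∂BEF = EF − BF + BE.
The resulting 10×10 matrix has rank 6, and its Smith normal form has invariant factors (1,1,1,1,1,1).

∂_3: C_3 → C_2 sends each 3-simplex σ to the alternating sum Σ_i (−1)^i (σ with its i-th vertex removed). For instance
  ∂ABEF = BEF − AEF + ABF − ABE,
  ∂BDEF = DEF − BEF + BDF − BDE.
The resulting 10×5 matrix has rank 4, and its Smith normal form has invariant factors (1,1,1,1).

Computing H_k = (kernel of ∂_k) / (image of ∂_{k+1}):

  H_0: rank C_0 − rank ∂_1 = 5 − 4 = 1, and the invariant factors of ∂_1 are all 1, so H_0 ≅ Z.
  H_1: rank ker ∂_1 − rank ∂_2 = (10 − 4) − 6 = 0, and the invariant factors of ∂_2 are all 1, so H_1 ≅ 0.
  H_2: rank ker ∂_2 − rank ∂_3 = (10 − 6) − 4 = 0, and the invariant factors of ∂_3 are all 1, so H_2 ≅ 0.
  H_3: rank ker ∂_3 − rank ∂_4 = (5 − 4) − 0 = 1, and there is no ∂_4, so H_3 ≅ Z.

As a check, the Euler characteristic is 5 − 10 + 10 − 5 = 0, which agrees with 1 − 0 + 0 − 1 = 0.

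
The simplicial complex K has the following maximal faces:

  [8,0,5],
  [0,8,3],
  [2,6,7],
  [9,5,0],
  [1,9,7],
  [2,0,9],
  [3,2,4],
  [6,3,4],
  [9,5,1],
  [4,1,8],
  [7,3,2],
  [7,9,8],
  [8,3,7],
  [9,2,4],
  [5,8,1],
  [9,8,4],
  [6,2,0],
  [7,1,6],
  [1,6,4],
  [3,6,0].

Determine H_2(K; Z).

Fix the vertex order 0 < 1 < 2 < 3 < 4 < 5 < 6 < 7 < 8 < 9 and write every simplex with vertices in increasing order. Then dim K = 2 and the simplices of K are:

  0-simplices (10): [0], [1], [2], [3], [4], [5], [6], [7], [8], [9]
  1-simplices (30): (30 of them)
  2-simplices (20): (20 of them)

Hence C_0 ≅ Z^10, C_1 ≅ Z^30, C_2 ≅ Z^20.

Boundary ∂_1: C_1 → C_0 maps an edge to its endpoints' difference, ∂[p,q] = q − p.
The resulting 10×30 matrix has rank 9, and its Smith normal form has invariant factors (1,1,1,1,1,1,1,1,1).

∂_2: C_2 → C_1 acts by ∂[p,q,r] = [q,r] − [p,r] + [p,q]. For instance
  ∂[7,8,9] = [8,9] − [7,9] + [7,8],
  ∂[1,7,9] = [7,9] − [1,9] + [1,7].
As a 30×20 matrix over Z this has rank 20, with invariant factors (1,1,1,1,1,1,1,1,1,1,1,1,1,1,1,1,1,1,1,2).

Computing H_k = (kernel of ∂_k) / (image of ∂_{k+1}):

  H_2: rank ker ∂_2 − rank ∂_3 = (20 − 20) − 0 = 0, and there is no ∂_3, so H_2 ≅ 0.

H_2 = 0.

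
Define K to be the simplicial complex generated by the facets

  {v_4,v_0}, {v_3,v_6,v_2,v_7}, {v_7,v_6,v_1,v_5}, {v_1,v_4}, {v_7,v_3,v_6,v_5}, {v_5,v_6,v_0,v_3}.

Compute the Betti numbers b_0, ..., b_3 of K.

Fix the vertex order v_0 < v_1 < v_2 < v_3 < v_4 < v_5 < v_6 < v_7 and write every simplex with vertices in increasing order. Then dim K = 3 and the simplices of K are:

  0-simplices (8): [v_0], [v_1], [v_2], [v_3], [v_4], [v_5], [v_6], [v_7]
  1-simplices (17): (17 of them)
  2-simplices (13): (13 of them)
  3-simplices (4): [v_0,v_3,v_5,v_6], [v_1,v_5,v_6,v_7], [v_2,v_3,v_6,v_7], [v_3,v_5,v_6,v_7]

giving chain groups C_0 ≅ Z^8, C_1 ≅ Z^17, C_2 ≅ Z^13, C_3 ≅ Z^4.

Boundary ∂_1: C_1 → C_0 is given by ∂[p,q] = [q] − [p].
The resulting 8×17 matrix has rank 7, and its Smith normal form has invariant factors (1,1,1,1,1,1,1).

∂_2: C_2 → C_1 acts by ∂[p,q,r] = [q,r] − [p,r] + [p,q]. For instance
  ∂[v_3,v_6,v_7] = [v_6,v_7] − [v_3,v_7] + [v_3,v_6],
  ∂[v_0,v_3,v_5] = [v_3,v_5] − [v_0,v_5] + [v_0,v_3].
As a 17×13 matrix over Z this has rank 9, with invariant factors (1,1,1,1,1,1,1,1,1).

∂_3: C_3 → C_2 sends each 3-simplex σ to the alternating sum Σ_i (−1)^i (σ with its i-th vertex removed). For instance
  ∂[v_2,v_3,v_6,v_7] = [v_3,v_6,v_7] − [v_2,v_6,v_7] + [v_2,v_3,v_7] − [v_2,v_3,v_6],
  ∂[v_0,v_3,v_5,v_6] = [v_3,v_5,v_6] − [v_0,v_5,v_6] + [v_0,v_3,v_6] − [v_0,v_3,v_5].
This gives a 13×4 integer matrix of rank 4; reducing to Smith normal form yields diagonal entries (1,1,1,1).

Reading off H_k = ker ∂_k / im ∂_{k+1}:

  H_0: rank C_0 − rank ∂_1 = 8 − 7 = 1, and the invariant factors of ∂_1 are all 1, so H_0 ≅ Z.
  H_1: rank ker ∂_1 − rank ∂_2 = (17 − 7) − 9 = 1, and the invariant factors of ∂_2 are all 1, so H_1 ≅ Z.
  H_2: rank ker ∂_2 − rank ∂_3 = (13 − 9) − 4 = 0, and the invariant factors of ∂_3 are all 1, so H_2 ≅ 0.
  H_3: rank ker ∂_3 − rank ∂_4 = (4 − 4) − 0 = 0, and there is no ∂_4, so H_3 ≅ 0.

Hence the Betti numbers are b_0 = 1, b_1 = 1, b_2 = 0, b_3 = 0.

b_0 = 1, b_1 = 1, b_2 = 0, b_3 = 0.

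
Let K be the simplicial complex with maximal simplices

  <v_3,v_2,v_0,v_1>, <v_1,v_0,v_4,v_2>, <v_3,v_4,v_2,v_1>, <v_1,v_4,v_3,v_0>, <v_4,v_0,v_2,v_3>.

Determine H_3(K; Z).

H_3 = Z.

Take the total order v_0 < v_1 < v_2 < v_3 < v_4 on the vertex set. Then K (dimension 3) consists of the simplices:

  0-simplices (5): [v_0], [v_1], [v_2], [v_3], [v_4]
  1-simplices (10): [v_0,v_1], [v_0,v_2], [v_0,v_3], [v_0,v_4], [v_1,v_2], [v_1,v_3], [v_1,v_4], [v_2,v_3], [v_2,v_4], [v_3,v_4]
  2-simplices (10): [v_0,v_1,v_2], [v_0,v_1,v_3], [v_0,v_1,v_4], [v_0,v_2,v_3], [v_0,v_2,v_4], [v_0,v_3,v_4], [v_1,v_2,v_3], [v_1,v_2,v_4], [v_1,v_3,v_4], [v_2,v_3,v_4]
  3-simplices (5): [v_0,v_1,v_2,v_3], [v_0,v_1,v_2,v_4], [v_0,v_1,v_3,v_4], [v_0,v_2,v_3,v_4], [v_1,v_2,v_3,v_4]

giving chain groups C_0 ≅ Z^5, C_1 ≅ Z^10, C_2 ≅ Z^10, C_3 ≅ Z^5.

The boundary map ∂_1: C_1 → C_0 sends each edge [p,q] (with p < q) to q − p. For instance
  ∂[v_0,v_3] = [v_3] − [v_0].
As a 5×10 matrix over Z this has rank 4, with invariant factors (1,1,1,1).

The boundary map ∂_2: C_2 → C_1 maps a triangle to the signed sum of its edges. For instance
  ∂[v_0,v_2,v_3] = [v_2,v_3] − [v_0,v_3] + [v_0,v_2],
  ∂[v_0,v_1,v_3] = [v_1,v_3] − [v_0,v_3] + [v_0,v_1].
This gives a 10×10 integer matrix of rank 6; reducing to Smith normal form yields diagonal entries (1,1,1,1,1,1).

Boundary ∂_3: C_3 → C_2 sends each 3-simplex σ to the alternating sum Σ_i (−1)^i (σ with its i-th vertex removed). For instance
  ∂[v_1,v_2,v_3,v_4] = [v_2,v_3,v_4] − [v_1,v_3,v_4] + [v_1,v_2,v_4] − [v_1,v_2,v_3],
  ∂[v_0,v_1,v_2,v_3] = [v_1,v_2,v_3] − [v_0,v_2,v_3] + [v_0,v_1,v_3] − [v_0,v_1,v_2].
This gives a 10×5 integer matrix of rank 4; reducing to Smith normal form yields diagonal entries (1,1,1,1).

Now H_k = ker ∂_k / im ∂_{k+1}, so:

  H_3: rank ker ∂_3 − rank ∂_4 = (5 − 4) − 0 = 1, and there is no ∂_4, so H_3 = Z.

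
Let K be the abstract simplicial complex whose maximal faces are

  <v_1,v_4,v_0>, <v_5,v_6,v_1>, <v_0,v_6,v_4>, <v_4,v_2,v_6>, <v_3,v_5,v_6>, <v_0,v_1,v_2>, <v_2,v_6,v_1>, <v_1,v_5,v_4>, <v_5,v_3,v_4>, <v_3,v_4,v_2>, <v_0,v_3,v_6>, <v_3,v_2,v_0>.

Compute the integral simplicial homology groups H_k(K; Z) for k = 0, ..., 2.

Take the total order v_0 < v_1 < v_2 < v_3 < v_4 < v_5 < v_6 on the vertex set. Then K (dimension 2) consists of the simplices:

  0-simplices (7): [v_0], [v_1], [v_2], [v_3], [v_4], [v_5], [v_6]
  1-simplices (18): (18 of them)
  2-simplices (12): (12 of them)

Hence C_0 ≅ Z^7, C_1 ≅ Z^18, C_2 ≅ Z^12.

Boundary ∂_1: C_1 → C_0 sends each edge [p,q] (with p < q) to q − p.
As a 7×18 matrix over Z this has rank 6, with invariant factors (1,1,1,1,1,1).

∂_2: C_2 → C_1 maps a triangle to the signed sum of its edges. For instance
  ∂[v_0,v_2,v_3] = [v_2,v_3] − [v_0,v_3] + [v_0,v_2],
  ∂[v_0,v_1,v_2] = [v_1,v_2] − [v_0,v_2] + [v_0,v_1].
The resulting 18×12 matrix has rank 12, and its Smith normal form has invariant factors (1,1,1,1,1,1,1,1,1,1,1,2).

From H_k ≅ ker(∂_k) / im(∂_{k+1}) we obtain:

  H_0: rank C_0 − rank ∂_1 = 7 − 6 = 1, and the invariant factors of ∂_1 are all 1, so H_0 ≅ Z.
  H_1: rank ker ∂_1 − rank ∂_2 = (18 − 6) − 12 = 0, and ∂_2 has invariant factor 2 > 1, so H_1 ≅ Z/2.
  H_2: rank ker ∂_2 − rank ∂_3 = (12 − 12) − 0 = 0, and there is no ∂_3, so H_2 ≅ 0.

H_0 ≅ Z,  H_1 ≅ Z/2,  H_2 = 0.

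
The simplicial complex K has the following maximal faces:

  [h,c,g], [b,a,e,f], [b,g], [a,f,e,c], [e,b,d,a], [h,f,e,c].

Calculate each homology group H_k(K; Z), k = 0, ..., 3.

H_0 ≅ Z,  H_1 ≅ Z,  H_2 = 0,  H_3 = 0.

Take the total order a < b < c < d < e < f < g < h on the vertex set. Then K (dimension 3) consists of the simplices:

  0-simplices (8): a, b, c, d, e, f, g, h
  1-simplices (18): ab, ac, ad, ae, af, bd, be, bf, bg, ce, cf, cg, ch, de, ef, eh, fh, gh
  2-simplices (14): abd, abe, abf, ace, acf, ade, aef, bde, bef, cef, ceh, cfh, cgh, efh
  3-simplices (4): abde, abef, acef, cefh

so the chain groups are C_0 ≅ Z^8, C_1 ≅ Z^18, C_2 ≅ Z^14, C_3 ≅ Z^4.

The boundary map ∂_1: C_1 → C_0 maps an edge to its endpoints' difference, ∂[p,q] = q − p.
This gives a 8×18 integer matrix of rank 7; reducing to Smith normal form yields diagonal entries (1,1,1,1,1,1,1).

Boundary ∂_2: C_2 → C_1 acts by ∂[p,q,r] = [q,r] − [p,r] + [p,q]. For instance
  ∂aef = ef − af + ae,
  ∂efh = fh − eh + ef.
This gives a 18×14 integer matrix of rank 10; reducing to Smith normal form yields diagonal entries (1,1,1,1,1,1,1,1,1,1).

∂_3: C_3 → C_2 sends each 3-simplex σ to the alternating sum Σ_i (−1)^i (σ with its i-th vertex removed). For instance
  ∂abef = bef − aef + abf − abe,
  ∂cefh = efh − cfh + ceh − cef.
The resulting 14×4 matrix has rank 4, and its Smith normal form has invariant factors (1,1,1,1).

Computing H_k = (kernel of ∂_k) / (image of ∂_{k+1}):

  H_0: rank C_0 − rank ∂_1 = 8 − 7 = 1, and the invariant factors of ∂_1 are all 1, so H_0 ≅ Z.
  H_1: rank ker ∂_1 − rank ∂_2 = (18 − 7) − 10 = 1, and the invariant factors of ∂_2 are all 1, so H_1 ≅ Z.
  H_2: rank ker ∂_2 − rank ∂_3 = (14 − 10) − 4 = 0, and the invariant factors of ∂_3 are all 1, so H_2 ≅ 0.
  H_3: rank ker ∂_3 − rank ∂_4 = (4 − 4) − 0 = 0, and there is no ∂_4, so H_3 ≅ 0.

As a check, the Euler characteristic is 8 − 18 + 14 − 4 = 0, which agrees with 1 − 1 + 0 − 0 = 0.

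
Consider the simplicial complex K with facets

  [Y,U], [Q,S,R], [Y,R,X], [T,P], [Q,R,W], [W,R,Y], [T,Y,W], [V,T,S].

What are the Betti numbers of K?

b_0 = 1, b_1 = 1, b_2 = 0.

Order the vertices as P < Q < R < S < T < U < V < W < X < Y. Listing each simplex with vertices in this order, K has dimension 2 with simplices:

  0-simplices (10): P, Q, R, S, T, U, V, W, X, Y
  1-simplices (16): PT, QR, QS, QW, RS, RW, RX, RY, ST, SV, TV, TW, TY, UY, WY, XY
  2-simplices (6): QRS, QRW, RWY, RXY, STV, TWY

giving chain groups C_0 ≅ Z^10, C_1 ≅ Z^16, C_2 ≅ Z^6.

∂_1: C_1 → C_0 sends each edge [p,q] (with p < q) to q − p. For instance
  ∂QR = R − Q.
The 10×16 boundary matrix has rank 9 and Smith normal form diag(1,1,1,1,1,1,1,1,1).

∂_2: C_2 → C_1 maps a triangle to the signed sum of its edges. For instance
  ∂RXY = XY − RY + RX,
  ∂TWY = WY − TY + TW.
As a 16×6 matrix over Z this has rank 6, with invariant factors (1,1,1,1,1,1).

Reading off H_k = ker ∂_k / im ∂_{k+1}:

  H_0: rank C_0 − rank ∂_1 = 10 − 9 = 1, and the invariant factors of ∂_1 are all 1, so H_0 ≅ Z.
  H_1: rank ker ∂_1 − rank ∂_2 = (16 − 9) − 6 = 1, and the invariant factors of ∂_2 are all 1, so H_1 ≅ Z.
  H_2: rank ker ∂_2 − rank ∂_3 = (6 − 6) − 0 = 0, and there is no ∂_3, so H_2 ≅ 0.

Hence the Betti numbers are b_0 = 1, b_1 = 1, b_2 = 0.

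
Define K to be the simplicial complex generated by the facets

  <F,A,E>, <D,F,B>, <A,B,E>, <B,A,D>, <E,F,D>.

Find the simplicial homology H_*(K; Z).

Take the total order A < B < D < E < F on the vertex set. Then K (dimension 2) consists of the simplices:

  0-simplices (5): A, B, D, E, F
  1-simplices (10): AB, AD, AE, AF, BD, BE, BF, DE, DF, EF
  2-simplices (5): ABD, ABE, AEF, BDF, DEF

so the chain groups are C_0 ≅ Z^5, C_1 ≅ Z^10, C_2 ≅ Z^5.

The boundary map ∂_1: C_1 → C_0 maps an edge to its endpoints' difference, ∂[p,q] = q − p. For instance
  ∂AD = D − A.
As a 5×10 matrix over Z this has rank 4, with invariant factors (1,1,1,1).

∂_2: C_2 → C_1 maps a triangle to the signed sum of its edges. For instance
  ∂ABD = BD − AD + AB,
  ∂DEF = EF − DF + DE.
As a 10×5 matrix over Z this has rank 5, with invariant factors (1,1,1,1,1).

Reading off H_k = ker ∂_k / im ∂_{k+1}:

  H_0: rank C_0 − rank ∂_1 = 5 − 4 = 1, and the invariant factors of ∂_1 are all 1, so H_0 = Z.
  H_1: rank ker ∂_1 − rank ∂_2 = (10 − 4) − 5 = 1, and the invariant factors of ∂_2 are all 1, so H_1 = Z.
  H_2: rank ker ∂_2 − rank ∂_3 = (5 − 5) − 0 = 0, and there is no ∂_3, so H_2 = 0.

As a check, the Euler characteristic is 5 − 10 + 5 = 0, which agrees with 1 − 1 + 0 = 0.

H_0 ≅ Z,  H_1 ≅ Z,  H_2 = 0.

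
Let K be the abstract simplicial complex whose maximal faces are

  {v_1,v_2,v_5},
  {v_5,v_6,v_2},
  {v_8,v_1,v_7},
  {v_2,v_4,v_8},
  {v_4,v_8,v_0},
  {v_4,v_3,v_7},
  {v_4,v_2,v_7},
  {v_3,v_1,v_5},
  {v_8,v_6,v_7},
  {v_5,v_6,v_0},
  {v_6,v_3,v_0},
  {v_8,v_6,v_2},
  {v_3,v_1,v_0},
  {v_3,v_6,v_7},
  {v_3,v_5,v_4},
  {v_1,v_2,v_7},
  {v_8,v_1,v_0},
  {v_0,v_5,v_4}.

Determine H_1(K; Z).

H_1 = Z × Z/2.

K has 9 vertices, 27 edges, 18 triangles.
rank ∂_1 = 8, rank ∂_2 = 18 ⇒ b_1 = 27 − 8 − 18 = 1; ∂_2 has invariant factor(s) [2] giving torsion. So H_1 = Z × Z/2.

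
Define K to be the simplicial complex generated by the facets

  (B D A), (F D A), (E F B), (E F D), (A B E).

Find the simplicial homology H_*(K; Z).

We work with the vertex ordering A < B < D < E < F. The simplices of K, each written with vertices in increasing order, are:

  0-simplices (5): A, B, D, E, F
  1-simplices (10): AB, AD, AE, AF, BD, BE, BF, DE, DF, EF
  2-simplices (5): ABD, ABE, ADF, BEF, DEF

Hence C_0 ≅ Z^5, C_1 ≅ Z^10, C_2 ≅ Z^5.

∂_1: C_1 → C_0 sends each edge [p,q] (with p < q) to q − p. For instance
  ∂BF = F − B.
This gives a 5×10 integer matrix of rank 4; reducing to Smith normal form yields diagonal entries (1,1,1,1).

The boundary map ∂_2: C_2 → C_1 acts by ∂[p,q,r] = [q,r] − [p,r] + [p,q]. For instance
  ∂DEF = EF − DF + DE,
  ∂ABE = BE − AE + AB.
The resulting 10×5 matrix has rank 5, and its Smith normal form has invariant factors (1,1,1,1,1).

From H_k ≅ ker(∂_k) / im(∂_{k+1}) we obtain:

  H_0: rank C_0 − rank ∂_1 = 5 − 4 = 1, and the invariant factors of ∂_1 are all 1, so H_0 ≅ Z.
  H_1: rank ker ∂_1 − rank ∂_2 = (10 − 4) − 5 = 1, and the invariant factors of ∂_2 are all 1, so H_1 ≅ Z.
  H_2: rank ker ∂_2 − rank ∂_3 = (5 − 5) − 0 = 0, and there is no ∂_3, so H_2 ≅ 0.

(K is a triangulation of the Möbius band.)

H_0 = Z,  H_1 = Z,  H_2 = 0.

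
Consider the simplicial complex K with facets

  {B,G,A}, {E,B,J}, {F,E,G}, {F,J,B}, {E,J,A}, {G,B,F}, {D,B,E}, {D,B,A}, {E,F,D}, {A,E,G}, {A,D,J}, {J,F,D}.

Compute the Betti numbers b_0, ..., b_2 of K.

b_0 = 1, b_1 = 0, b_2 = 0.

Take the total order A < B < D < E < F < G < J on the vertex set. Then K (dimension 2) consists of the simplices:

  0-simplices (7): A, B, D, E, F, G, J
  1-simplices (18): AB, AD, AE, AG, AJ, BD, BE, BF, BG, BJ, DE, DF, DJ, EF, EG, EJ, FG, FJ
  2-simplices (12): ABD, ABG, ADJ, AEG, AEJ, BDE, BEJ, BFG, BFJ, DEF, DFJ, EFG

so the chain groups are C_0 ≅ Z^7, C_1 ≅ Z^18, C_2 ≅ Z^12.

The boundary map ∂_1: C_1 → C_0 maps an edge to its endpoints' difference, ∂[p,q] = q − p.
The resulting 7×18 matrix has rank 6, and its Smith normal form has invariant factors (1,1,1,1,1,1).

The boundary map ∂_2: C_2 → C_1 sends each 2-simplex [p,q,r] to [q,r] − [p,r] + [p,q]. For instance
  ∂BFG = FG − BG + BF,
  ∂BFJ = FJ − BJ + BF.
The resulting 18×12 matrix has rank 12, and its Smith normal form has invariant factors (1,1,1,1,1,1,1,1,1,1,1,2).

Reading off H_k = ker ∂_k / im ∂_{k+1}:

  H_0: rank C_0 − rank ∂_1 = 7 − 6 = 1, and the invariant factors of ∂_1 are all 1, so H_0 ≅ Z.
  H_1: rank ker ∂_1 − rank ∂_2 = (18 − 6) − 12 = 0, and ∂_2 has invariant factor 2 > 1, so H_1 ≅ Z/2Z.
  H_2: rank ker ∂_2 − rank ∂_3 = (12 − 12) − 0 = 0, and there is no ∂_3, so H_2 ≅ 0.

(K is a triangulation of the real projective plane RP^2.)

Hence the Betti numbers are b_0 = 1, b_1 = 0, b_2 = 0.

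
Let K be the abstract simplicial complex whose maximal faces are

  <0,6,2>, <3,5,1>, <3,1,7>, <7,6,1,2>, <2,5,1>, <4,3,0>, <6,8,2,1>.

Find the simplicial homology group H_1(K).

We work with the vertex ordering 0 < 1 < 2 < 3 < 4 < 5 < 6 < 7 < 8. The simplices of K, each written with vertices in increasing order, are:

  0-simplices (9): [0], [1], [2], [3], [4], [5], [6], [7], [8]
  1-simplices (19): [0,2], [0,3], [0,4], [0,6], [1,2], [1,3], [1,5], [1,6], [1,7], [1,8], [2,5], [2,6], [2,7], [2,8], [3,4], [3,5], [3,7], [6,7], [6,8]
  2-simplices (12): [0,2,6], [0,3,4], [1,2,5], [1,2,6], [1,2,7], [1,2,8], [1,3,5], [1,3,7], [1,6,7], [1,6,8], [2,6,7], [2,6,8]
  3-simplices (2): [1,2,6,7], [1,2,6,8]

Hence C_0 ≅ Z^9, C_1 ≅ Z^19, C_2 ≅ Z^12, C_3 ≅ Z^2.

The boundary map ∂_1: C_1 → C_0 maps an edge to its endpoints' difference, ∂[p,q] = q − p. For instance
  ∂[2,6] = [6] − [2].
The 9×19 boundary matrix has rank 8 and Smith normal form diag(1,1,1,1,1,1,1,1).

Boundary ∂_2: C_2 → C_1 acts by ∂[p,q,r] = [q,r] − [p,r] + [p,q]. For instance
  ∂[1,2,6] = [2,6] − [1,6] + [1,2],
  ∂[2,6,8] = [6,8] − [2,8] + [2,6].
The 19×12 boundary matrix has rank 10 and Smith normal form diag(1,1,1,1,1,1,1,1,1,1).

Boundary ∂_3: C_3 → C_2 sends each 3-simplex σ to the alternating sum Σ_i (−1)^i (σ with its i-th vertex removed). For instance
  ∂[1,2,6,7] = [2,6,7] − [1,6,7] + [1,2,7] − [1,2,6],
  ∂[1,2,6,8] = [2,6,8] − [1,6,8] + [1,2,8] − [1,2,6].
The resulting 12×2 matrix has rank 2, and its Smith normal form has invariant factors (1,1).

Reading off H_k = ker ∂_k / im ∂_{k+1}:

  H_1: rank ker ∂_1 − rank ∂_2 = (19 − 8) − 10 = 1, and the invariant factors of ∂_2 are all 1, so H_1 = Z.

H_1 ≅ Z.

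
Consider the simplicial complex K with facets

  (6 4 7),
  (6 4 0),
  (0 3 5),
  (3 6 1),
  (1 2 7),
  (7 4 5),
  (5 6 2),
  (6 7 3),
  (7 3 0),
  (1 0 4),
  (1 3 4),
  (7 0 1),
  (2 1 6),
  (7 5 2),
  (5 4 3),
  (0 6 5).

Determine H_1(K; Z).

H_1 ≅ Z^2.

Take the total order 0 < 1 < 2 < 3 < 4 < 5 < 6 < 7 on the vertex set. Then K (dimension 2) consists of the simplices:

  0-simplices (8): [0], [1], [2], [3], [4], [5], [6], [7]
  1-simplices (24): (24 of them)
  2-simplices (16): [0,1,4], [0,1,7], [0,3,5], [0,3,7], [0,4,6], [0,5,6], [1,2,6], [1,2,7], [1,3,4], [1,3,6], [2,5,6], [2,5,7], [3,4,5], [3,6,7], [4,5,7], [4,6,7]

giving chain groups C_0 ≅ Z^8, C_1 ≅ Z^24, C_2 ≅ Z^16.

The boundary map ∂_1: C_1 → C_0 is given by ∂[p,q] = [q] − [p]. For instance
  ∂[0,6] = [6] − [0].
As a 8×24 matrix over Z this has rank 7, with invariant factors (1,1,1,1,1,1,1).

Boundary ∂_2: C_2 → C_1 maps a triangle to the signed sum of its edges. For instance
  ∂[0,1,4] = [1,4] − [0,4] + [0,1],
  ∂[4,6,7] = [6,7] − [4,7] + [4,6].
The 24×16 boundary matrix has rank 15 and Smith normal form diag(1,1,1,1,1,1,1,1,1,1,1,1,1,1,1).

From H_k ≅ ker(∂_k) / im(∂_{k+1}) we obtain:

  H_1: rank ker ∂_1 − rank ∂_2 = (24 − 7) − 15 = 2, and the invariant factors of ∂_2 are all 1, so H_1 ≅ Z^2.

(K is a triangulation of the torus T^2.)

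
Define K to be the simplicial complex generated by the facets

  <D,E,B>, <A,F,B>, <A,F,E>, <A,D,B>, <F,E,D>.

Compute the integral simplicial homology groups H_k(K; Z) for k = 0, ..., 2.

H_0 ≅ Z,  H_1 ≅ Z,  H_2 = 0.

Order the vertices as A < B < D < E < F. Listing each simplex with vertices in this order, K has dimension 2 with simplices:

  0-simplices (5): A, B, D, E, F
  1-simplices (10): AB, AD, AE, AF, BD, BE, BF, DE, DF, EF
  2-simplices (5): ABD, ABF, AEF, BDE, DEF

Hence C_0 ≅ Z^5, C_1 ≅ Z^10, C_2 ≅ Z^5.

Boundary ∂_1: C_1 → C_0 sends each edge [p,q] (with p < q) to q − p.
The 5×10 boundary matrix has rank 4 and Smith normal form diag(1,1,1,1).

Boundary ∂_2: C_2 → C_1 acts by ∂[p,q,r] = [q,r] − [p,r] + [p,q]. For instance
  ∂DEF = EF − DF + DE,
  ∂AEF = EF − AF + AE.
The 10×5 boundary matrix has rank 5 and Smith normal form diag(1,1,1,1,1).

Now H_k = ker ∂_k / im ∂_{k+1}, so:

  H_0: rank C_0 − rank ∂_1 = 5 − 4 = 1, and the invariant factors of ∂_1 are all 1, so H_0 = Z.
  H_1: rank ker ∂_1 − rank ∂_2 = (10 − 4) − 5 = 1, and the invariant factors of ∂_2 are all 1, so H_1 = Z.
  H_2: rank ker ∂_2 − rank ∂_3 = (5 − 5) − 0 = 0, and there is no ∂_3, so H_2 = 0.

As a check, the Euler characteristic is 5 − 10 + 5 = 0, which agrees with 1 − 1 + 0 = 0.
(K is a triangulation of the Möbius band.)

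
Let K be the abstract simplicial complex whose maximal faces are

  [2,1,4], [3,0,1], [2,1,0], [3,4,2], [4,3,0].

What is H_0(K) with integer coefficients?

Fix the vertex order 0 < 1 < 2 < 3 < 4 and write every simplex with vertices in increasing order. Then dim K = 2 and the simplices of K are:

  0-simplices (5): [0], [1], [2], [3], [4]
  1-simplices (10): [0,1], [0,2], [0,3], [0,4], [1,2], [1,3], [1,4], [2,3], [2,4], [3,4]
  2-simplices (5): [0,1,2], [0,1,3], [0,3,4], [1,2,4], [2,3,4]

giving chain groups C_0 ≅ Z^5, C_1 ≅ Z^10, C_2 ≅ Z^5.

Boundary ∂_1: C_1 → C_0 maps an edge to its endpoints' difference, ∂[p,q] = q − p.
As a 5×10 matrix over Z this has rank 4, with invariant factors (1,1,1,1).

The boundary map ∂_2: C_2 → C_1 sends each 2-simplex [p,q,r] to [q,r] − [p,r] + [p,q]. For instance
  ∂[0,1,3] = [1,3] − [0,3] + [0,1],
  ∂[2,3,4] = [3,4] − [2,4] + [2,3].
The 10×5 boundary matrix has rank 5 and Smith normal form diag(1,1,1,1,1).

From H_k ≅ ker(∂_k) / im(∂_{k+1}) we obtain:

  H_0: rank C_0 − rank ∂_1 = 5 − 4 = 1, and the invariant factors of ∂_1 are all 1, so H_0 ≅ Z.

H_0 ≅ Z.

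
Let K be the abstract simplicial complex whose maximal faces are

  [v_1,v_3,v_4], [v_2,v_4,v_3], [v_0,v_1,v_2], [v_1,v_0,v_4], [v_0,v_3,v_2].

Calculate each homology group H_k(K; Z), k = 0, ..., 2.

Take the total order v_0 < v_1 < v_2 < v_3 < v_4 on the vertex set. Then K (dimension 2) consists of the simplices:

  0-simplices (5): [v_0], [v_1], [v_2], [v_3], [v_4]
  1-simplices (10): [v_0,v_1], [v_0,v_2], [v_0,v_3], [v_0,v_4], [v_1,v_2], [v_1,v_3], [v_1,v_4], [v_2,v_3], [v_2,v_4], [v_3,v_4]
  2-simplices (5): [v_0,v_1,v_2], [v_0,v_1,v_4], [v_0,v_2,v_3], [v_1,v_3,v_4], [v_2,v_3,v_4]

so the chain groups are C_0 ≅ Z^5, C_1 ≅ Z^10, C_2 ≅ Z^5.

Boundary ∂_1: C_1 → C_0 sends each edge [p,q] (with p < q) to q − p.
The resulting 5×10 matrix has rank 4, and its Smith normal form has invariant factors (1,1,1,1).

The boundary map ∂_2: C_2 → C_1 sends each 2-simplex [p,q,r] to [q,r] − [p,r] + [p,q]. For instance
  ∂[v_0,v_1,v_2] = [v_1,v_2] − [v_0,v_2] + [v_0,v_1],
  ∂[v_0,v_2,v_3] = [v_2,v_3] − [v_0,v_3] + [v_0,v_2].
The 10×5 boundary matrix has rank 5 and Smith normal form diag(1,1,1,1,1).

Computing H_k = (kernel of ∂_k) / (image of ∂_{k+1}):

  H_0: rank C_0 − rank ∂_1 = 5 − 4 = 1, and the invariant factors of ∂_1 are all 1, so H_0 = Z.
  H_1: rank ker ∂_1 − rank ∂_2 = (10 − 4) − 5 = 1, and the invariant factors of ∂_2 are all 1, so H_1 = Z.
  H_2: rank ker ∂_2 − rank ∂_3 = (5 − 5) − 0 = 0, and there is no ∂_3, so H_2 = 0.

H_0 ≅ Z,  H_1 ≅ Z,  H_2 = 0.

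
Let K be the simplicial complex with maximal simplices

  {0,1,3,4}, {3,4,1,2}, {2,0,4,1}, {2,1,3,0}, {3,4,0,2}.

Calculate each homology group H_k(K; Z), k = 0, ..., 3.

H_0 ≅ Z,  H_1 = 0,  H_2 = 0,  H_3 ≅ Z.

Take the total order 0 < 1 < 2 < 3 < 4 on the vertex set. Then K (dimension 3) consists of the simplices:

  0-simplices (5): [0], [1], [2], [3], [4]
  1-simplices (10): [0,1], [0,2], [0,3], [0,4], [1,2], [1,3], [1,4], [2,3], [2,4], [3,4]
  2-simplices (10): [0,1,2], [0,1,3], [0,1,4], [0,2,3], [0,2,4], [0,3,4], [1,2,3], [1,2,4], [1,3,4], [2,3,4]
  3-simplices (5): [0,1,2,3], [0,1,2,4], [0,1,3,4], [0,2,3,4], [1,2,3,4]

so the chain groups are C_0 ≅ Z^5, C_1 ≅ Z^10, C_2 ≅ Z^10, C_3 ≅ Z^5.

∂_1: C_1 → C_0 is given by ∂[p,q] = [q] − [p].
The resulting 5×10 matrix has rank 4, and its Smith normal form has invariant factors (1,1,1,1).

Boundary ∂_2: C_2 → C_1 maps a triangle to the signed sum of its edges. For instance
  ∂[0,2,4] = [2,4] − [0,4] + [0,2],
  ∂[0,3,4] = [3,4] − [0,4] + [0,3].
This gives a 10×10 integer matrix of rank 6; reducing to Smith normal form yields diagonal entries (1,1,1,1,1,1).

∂_3: C_3 → C_2 sends each 3-simplex σ to the alternating sum Σ_i (−1)^i (σ with its i-th vertex removed). For instance
  ∂[0,1,3,4] = [1,3,4] − [0,3,4] + [0,1,4] − [0,1,3],
  ∂[0,1,2,4] = [1,2,4] − [0,2,4] + [0,1,4] − [0,1,2].
The resulting 10×5 matrix has rank 4, and its Smith normal form has invariant factors (1,1,1,1).

Computing H_k = (kernel of ∂_k) / (image of ∂_{k+1}):

  H_0: rank C_0 − rank ∂_1 = 5 − 4 = 1, and the invariant factors of ∂_1 are all 1, so H_0 = Z.
  H_1: rank ker ∂_1 − rank ∂_2 = (10 − 4) − 6 = 0, and the invariant factors of ∂_2 are all 1, so H_1 = 0.
  H_2: rank ker ∂_2 − rank ∂_3 = (10 − 6) − 4 = 0, and the invariant factors of ∂_3 are all 1, so H_2 = 0.
  H_3: rank ker ∂_3 − rank ∂_4 = (5 − 4) − 0 = 1, and there is no ∂_4, so H_3 = Z.

As a check, the Euler characteristic is 5 − 10 + 10 − 5 = 0, which agrees with 1 − 0 + 0 − 1 = 0.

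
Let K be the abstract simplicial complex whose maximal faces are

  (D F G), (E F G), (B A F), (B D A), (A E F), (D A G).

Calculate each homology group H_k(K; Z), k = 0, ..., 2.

Order the vertices as A < B < D < E < F < G. Listing each simplex with vertices in this order, K has dimension 2 with simplices:

  0-simplices (6): A, B, D, E, F, G
  1-simplices (12): AB, AD, AE, AF, AG, BD, BF, DF, DG, EF, EG, FG
  2-simplices (6): ABD, ABF, ADG, AEF, DFG, EFG

so the chain groups are C_0 ≅ Z^6, C_1 ≅ Z^12, C_2 ≅ Z^6.

The boundary map ∂_1: C_1 → C_0 sends each edge [p,q] (with p < q) to q − p. For instance
  ∂EG = G − E.
The resulting 6×12 matrix has rank 5, and its Smith normal form has invariant factors (1,1,1,1,1).

The boundary map ∂_2: C_2 → C_1 acts by ∂[p,q,r] = [q,r] − [p,r] + [p,q]. For instance
  ∂DFG = FG − DG + DF,
  ∂ADG = DG − AG + AD.
As a 12×6 matrix over Z this has rank 6, with invariant factors (1,1,1,1,1,1).

Now H_k = ker ∂_k / im ∂_{k+1}, so:

  H_0: rank C_0 − rank ∂_1 = 6 − 5 = 1, and the invariant factors of ∂_1 are all 1, so H_0 ≅ Z.
  H_1: rank ker ∂_1 − rank ∂_2 = (12 − 5) − 6 = 1, and the invariant factors of ∂_2 are all 1, so H_1 ≅ Z.
  H_2: rank ker ∂_2 − rank ∂_3 = (6 − 6) − 0 = 0, and there is no ∂_3, so H_2 ≅ 0.

As a check, the Euler characteristic is 6 − 12 + 6 = 0, which agrees with 1 − 1 + 0 = 0.

H_0 = Z,  H_1 = Z,  H_2 = 0.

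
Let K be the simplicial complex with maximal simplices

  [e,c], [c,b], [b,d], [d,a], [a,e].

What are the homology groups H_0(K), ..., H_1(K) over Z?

Take the total order a < b < c < d < e on the vertex set. Then K (dimension 1) consists of the simplices:

  0-simplices (5): a, b, c, d, e
  1-simplices (5): ad, ae, bc, bd, ce

Hence C_0 ≅ Z^5, C_1 ≅ Z^5.

The boundary map ∂_1: C_1 → C_0 sends each edge [p,q] (with p < q) to q − p. For instance
  ∂ce = e − c.
As a 5×5 matrix over Z this has rank 4, with invariant factors (1,1,1,1).

Reading off H_k = ker ∂_k / im ∂_{k+1}:

  H_0: rank C_0 − rank ∂_1 = 5 − 4 = 1, and the invariant factors of ∂_1 are all 1, so H_0 ≅ Z.
  H_1: rank ker ∂_1 − rank ∂_2 = (5 − 4) − 0 = 1, and there is no ∂_2, so H_1 ≅ Z.

As a check, the Euler characteristic is 5 − 5 = 0, which agrees with 1 − 1 = 0.

H_0 ≅ Z,  H_1 ≅ Z.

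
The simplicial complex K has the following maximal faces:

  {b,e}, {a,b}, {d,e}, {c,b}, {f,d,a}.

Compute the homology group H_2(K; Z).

H_2 ≅ 0.

K has 6 vertices, 7 edges, 1 triangle.
rank ∂_2 = 1, rank ∂_3 = 0 ⇒ b_2 = 1 − 1 − 0 = 0. So H_2 ≅ 0.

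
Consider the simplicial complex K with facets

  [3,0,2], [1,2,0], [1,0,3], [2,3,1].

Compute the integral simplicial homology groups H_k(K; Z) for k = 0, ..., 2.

Take the total order 0 < 1 < 2 < 3 on the vertex set. Then K (dimension 2) consists of the simplices:

  0-simplices (4): [0], [1], [2], [3]
  1-simplices (6): [0,1], [0,2], [0,3], [1,2], [1,3], [2,3]
  2-simplices (4): [0,1,2], [0,1,3], [0,2,3], [1,2,3]

giving chain groups C_0 ≅ Z^4, C_1 ≅ Z^6, C_2 ≅ Z^4.

∂_1: C_1 → C_0 is given by ∂[p,q] = [q] − [p]. For instance
  ∂[0,1] = [1] − [0].
The resulting 4×6 matrix has rank 3, and its Smith normal form has invariant factors (1,1,1).

Boundary ∂_2: C_2 → C_1 maps a triangle to the signed sum of its edges. For instance
  ∂[0,1,3] = [1,3] − [0,3] + [0,1],
  ∂[1,2,3] = [2,3] − [1,3] + [1,2].
The 6×4 boundary matrix has rank 3 and Smith normal form diag(1,1,1).

From H_k ≅ ker(∂_k) / im(∂_{k+1}) we obtain:

  H_0: rank C_0 − rank ∂_1 = 4 − 3 = 1, and the invariant factors of ∂_1 are all 1, so H_0 = Z.
  H_1: rank ker ∂_1 − rank ∂_2 = (6 − 3) − 3 = 0, and the invariant factors of ∂_2 are all 1, so H_1 = 0.
  H_2: rank ker ∂_2 − rank ∂_3 = (4 − 3) − 0 = 1, and there is no ∂_3, so H_2 = Z.

(K is a triangulation of the 2-sphere S^2.)

H_0 ≅ Z,  H_1 = 0,  H_2 ≅ Z.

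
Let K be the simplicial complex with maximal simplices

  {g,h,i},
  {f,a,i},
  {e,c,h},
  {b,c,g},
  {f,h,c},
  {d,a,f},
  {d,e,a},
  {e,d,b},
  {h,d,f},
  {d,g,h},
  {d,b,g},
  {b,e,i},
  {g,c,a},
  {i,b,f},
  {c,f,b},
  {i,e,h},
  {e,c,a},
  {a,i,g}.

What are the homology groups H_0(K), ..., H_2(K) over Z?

Fix the vertex order a < b < c < d < e < f < g < h < i and write every simplex with vertices in increasing order. Then dim K = 2 and the simplices of K are:

  0-simplices (9): a, b, c, d, e, f, g, h, i
  1-simplices (27): ac, ad, ae, af, ag, ai, bc, bd, be, bf, bg, bi, ce, cf, cg, ch, de, df, dg, dh, eh, ei, fh, fi, gh, gi, hi
  2-simplices (18): ace, acg, ade, adf, afi, agi, bcf, bcg, bde, bdg, bei, bfi, ceh, cfh, dfh, dgh, ehi, ghi

giving chain groups C_0 ≅ Z^9, C_1 ≅ Z^27, C_2 ≅ Z^18.

The boundary map ∂_1: C_1 → C_0 maps an edge to its endpoints' difference, ∂[p,q] = q − p. For instance
  ∂bc = c − b.
The resulting 9×27 matrix has rank 8, and its Smith normal form has invariant factors (1,1,1,1,1,1,1,1).

∂_2: C_2 → C_1 maps a triangle to the signed sum of its edges. For instance
  ∂adf = df − af + ad,
  ∂bfi = fi − bi + bf.
The 27×18 boundary matrix has rank 17 and Smith normal form diag(1,1,1,1,1,1,1,1,1,1,1,1,1,1,1,1,1).

Computing H_k = (kernel of ∂_k) / (image of ∂_{k+1}):

  H_0: rank C_0 − rank ∂_1 = 9 − 8 = 1, and the invariant factors of ∂_1 are all 1, so H_0 ≅ Z.
  H_1: rank ker ∂_1 − rank ∂_2 = (27 − 8) − 17 = 2, and the invariant factors of ∂_2 are all 1, so H_1 ≅ Z^2.
  H_2: rank ker ∂_2 − rank ∂_3 = (18 − 17) − 0 = 1, and there is no ∂_3, so H_2 ≅ Z.

H_0 = Z,  H_1 = Z^2,  H_2 = Z.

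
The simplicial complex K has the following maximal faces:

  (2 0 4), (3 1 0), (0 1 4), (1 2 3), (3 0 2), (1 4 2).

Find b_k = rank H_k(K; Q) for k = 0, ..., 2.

b_0 = 1, b_1 = 0, b_2 = 1.

Order the vertices as 0 < 1 < 2 < 3 < 4. Listing each simplex with vertices in this order, K has dimension 2 with simplices:

  0-simplices (5): [0], [1], [2], [3], [4]
  1-simplices (9): [0,1], [0,2], [0,3], [0,4], [1,2], [1,3], [1,4], [2,3], [2,4]
  2-simplices (6): [0,1,3], [0,1,4], [0,2,3], [0,2,4], [1,2,3], [1,2,4]

giving chain groups C_0 ≅ Z^5, C_1 ≅ Z^9, C_2 ≅ Z^6.

Boundary ∂_1: C_1 → C_0 maps an edge to its endpoints' difference, ∂[p,q] = q − p. For instance
  ∂[0,1] = [1] − [0].
The resulting 5×9 matrix has rank 4, and its Smith normal form has invariant factors (1,1,1,1).

The boundary map ∂_2: C_2 → C_1 acts by ∂[p,q,r] = [q,r] − [p,r] + [p,q]. For instance
  ∂[0,1,3] = [1,3] − [0,3] + [0,1],
  ∂[0,2,4] = [2,4] − [0,4] + [0,2].
This gives a 9×6 integer matrix of rank 5; reducing to Smith normal form yields diagonal entries (1,1,1,1,1).

Reading off H_k = ker ∂_k / im ∂_{k+1}:

  H_0: rank C_0 − rank ∂_1 = 5 − 4 = 1, and the invariant factors of ∂_1 are all 1, so H_0 ≅ Z.
  H_1: rank ker ∂_1 − rank ∂_2 = (9 − 4) − 5 = 0, and the invariant factors of ∂_2 are all 1, so H_1 ≅ 0.
  H_2: rank ker ∂_2 − rank ∂_3 = (6 − 5) − 0 = 1, and there is no ∂_3, so H_2 ≅ Z.

Hence the Betti numbers are b_0 = 1, b_1 = 0, b_2 = 1.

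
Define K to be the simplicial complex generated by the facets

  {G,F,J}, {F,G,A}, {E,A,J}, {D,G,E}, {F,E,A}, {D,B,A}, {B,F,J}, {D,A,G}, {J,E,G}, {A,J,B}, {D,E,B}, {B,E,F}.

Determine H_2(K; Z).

H_2 = 0.

K has 7 vertices, 18 edges, 12 triangles.
rank ∂_2 = 12, rank ∂_3 = 0 ⇒ b_2 = 12 − 12 − 0 = 0. So H_2 ≅ 0.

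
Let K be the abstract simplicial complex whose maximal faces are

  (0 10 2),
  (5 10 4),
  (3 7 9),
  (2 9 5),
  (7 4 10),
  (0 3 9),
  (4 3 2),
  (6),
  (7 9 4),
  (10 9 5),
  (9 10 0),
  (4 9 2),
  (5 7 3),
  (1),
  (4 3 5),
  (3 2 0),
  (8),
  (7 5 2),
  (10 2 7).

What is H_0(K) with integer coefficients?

K has 11 vertices, 24 edges, 16 triangles.
rank ∂_0 = 0, rank ∂_1 = 7 ⇒ b_0 = 11 − 0 − 7 = 4; all invariant factors of ∂_1 are 1 so no torsion. So H_0 ≅ Z^4.

H_0 ≅ Z^4.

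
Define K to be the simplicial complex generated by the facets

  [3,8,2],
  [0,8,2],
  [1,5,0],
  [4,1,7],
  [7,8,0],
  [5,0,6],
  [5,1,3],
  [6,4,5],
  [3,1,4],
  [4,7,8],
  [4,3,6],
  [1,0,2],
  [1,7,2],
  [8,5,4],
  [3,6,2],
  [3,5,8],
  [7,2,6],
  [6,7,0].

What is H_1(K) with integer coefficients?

Fix the vertex order 0 < 1 < 2 < 3 < 4 < 5 < 6 < 7 < 8 and write every simplex with vertices in increasing order. Then dim K = 2 and the simplices of K are:

  0-simplices (9): [0], [1], [2], [3], [4], [5], [6], [7], [8]
  1-simplices (27): (27 of them)
  2-simplices (18): [0,1,2], [0,1,5], [0,2,8], [0,5,6], [0,6,7], [0,7,8], [1,2,7], [1,3,4], [1,3,5], [1,4,7], [2,3,6], [2,3,8], [2,6,7], [3,4,6], [3,5,8], [4,5,6], [4,5,8], [4,7,8]

Hence C_0 ≅ Z^9, C_1 ≅ Z^27, C_2 ≅ Z^18.

The boundary map ∂_1: C_1 → C_0 maps an edge to its endpoints' difference, ∂[p,q] = q − p. For instance
  ∂[5,8] = [8] − [5].
The resulting 9×27 matrix has rank 8, and its Smith normal form has invariant factors (1,1,1,1,1,1,1,1).

The boundary map ∂_2: C_2 → C_1 sends each 2-simplex [p,q,r] to [q,r] − [p,r] + [p,q]. For instance
  ∂[0,1,2] = [1,2] − [0,2] + [0,1],
  ∂[2,3,6] = [3,6] − [2,6] + [2,3].
The resulting 27×18 matrix has rank 18, and its Smith normal form has invariant factors (1,1,1,1,1,1,1,1,1,1,1,1,1,1,1,1,1,2).

Now H_k = ker ∂_k / im ∂_{k+1}, so:

  H_1: rank ker ∂_1 − rank ∂_2 = (27 − 8) − 18 = 1, and ∂_2 has invariant factor 2 > 1, so H_1 ≅ Z × Z/2.

H_1 = Z × Z/2.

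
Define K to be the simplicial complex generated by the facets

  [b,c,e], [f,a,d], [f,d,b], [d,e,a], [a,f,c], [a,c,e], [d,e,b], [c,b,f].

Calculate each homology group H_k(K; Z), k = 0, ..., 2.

Take the total order a < b < c < d < e < f on the vertex set. Then K (dimension 2) consists of the simplices:

  0-simplices (6): a, b, c, d, e, f
  1-simplices (12): ac, ad, ae, af, bc, bd, be, bf, ce, cf, de, df
  2-simplices (8): ace, acf, ade, adf, bce, bcf, bde, bdf

Hence C_0 ≅ Z^6, C_1 ≅ Z^12, C_2 ≅ Z^8.

The boundary map ∂_1: C_1 → C_0 sends each edge [p,q] (with p < q) to q − p.
The 6×12 boundary matrix has rank 5 and Smith normal form diag(1,1,1,1,1).

Boundary ∂_2: C_2 → C_1 maps a triangle to the signed sum of its edges. For instance
  ∂ace = ce − ae + ac,
  ∂bde = de − be + bd.
As a 12×8 matrix over Z this has rank 7, with invariant factors (1,1,1,1,1,1,1).

Now H_k = ker ∂_k / im ∂_{k+1}, so:

  H_0: rank C_0 − rank ∂_1 = 6 − 5 = 1, and the invariant factors of ∂_1 are all 1, so H_0 ≅ Z.
  H_1: rank ker ∂_1 − rank ∂_2 = (12 − 5) − 7 = 0, and the invariant factors of ∂_2 are all 1, so H_1 ≅ 0.
  H_2: rank ker ∂_2 − rank ∂_3 = (8 − 7) − 0 = 1, and there is no ∂_3, so H_2 ≅ Z.

As a check, the Euler characteristic is 6 − 12 + 8 = 2, which agrees with 1 − 0 + 1 = 2.

H_0 ≅ Z,  H_1 = 0,  H_2 ≅ Z.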